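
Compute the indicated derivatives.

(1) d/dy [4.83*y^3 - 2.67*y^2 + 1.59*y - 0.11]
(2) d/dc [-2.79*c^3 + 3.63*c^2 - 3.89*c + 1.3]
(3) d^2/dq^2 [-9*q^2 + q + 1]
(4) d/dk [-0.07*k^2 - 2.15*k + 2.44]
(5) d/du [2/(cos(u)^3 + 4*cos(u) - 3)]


(1) = 14.49*y^2 - 5.34*y + 1.59
(2) = -8.37*c^2 + 7.26*c - 3.89
(3) = -18
(4) = -0.14*k - 2.15
(5) = 2*(3*cos(u)^2 + 4)*sin(u)/(cos(u)^3 + 4*cos(u) - 3)^2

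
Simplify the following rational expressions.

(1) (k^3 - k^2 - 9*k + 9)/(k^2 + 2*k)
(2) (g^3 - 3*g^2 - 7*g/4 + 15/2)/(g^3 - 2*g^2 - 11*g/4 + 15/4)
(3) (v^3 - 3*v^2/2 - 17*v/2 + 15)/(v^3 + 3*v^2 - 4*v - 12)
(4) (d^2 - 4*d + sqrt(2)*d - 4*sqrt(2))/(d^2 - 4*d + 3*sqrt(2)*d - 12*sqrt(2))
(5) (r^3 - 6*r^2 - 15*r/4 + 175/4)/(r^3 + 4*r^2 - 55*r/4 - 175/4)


(1) = (k^3 - k^2 - 9*k + 9)/(k^2 + 2*k)
(2) = (g - 2)/(g - 1)
(3) = (2*v - 5)/(2*v + 4)
(4) = (d + sqrt(2))/(d + 3*sqrt(2))
(5) = (r - 5)/(r + 5)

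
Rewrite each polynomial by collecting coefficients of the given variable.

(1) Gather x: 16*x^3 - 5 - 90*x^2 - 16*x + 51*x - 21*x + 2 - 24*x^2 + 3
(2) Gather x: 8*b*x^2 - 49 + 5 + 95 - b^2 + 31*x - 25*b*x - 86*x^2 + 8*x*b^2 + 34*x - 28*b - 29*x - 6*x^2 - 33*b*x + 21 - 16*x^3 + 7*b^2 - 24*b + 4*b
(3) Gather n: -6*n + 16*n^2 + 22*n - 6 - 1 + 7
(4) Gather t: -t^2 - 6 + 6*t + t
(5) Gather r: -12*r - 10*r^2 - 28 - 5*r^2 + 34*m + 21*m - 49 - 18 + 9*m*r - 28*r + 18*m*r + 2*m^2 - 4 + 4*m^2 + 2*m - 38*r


(1) = 16*x^3 - 114*x^2 + 14*x
(2) = 6*b^2 - 48*b - 16*x^3 + x^2*(8*b - 92) + x*(8*b^2 - 58*b + 36) + 72
(3) = 16*n^2 + 16*n
(4) = -t^2 + 7*t - 6
(5) = 6*m^2 + 57*m - 15*r^2 + r*(27*m - 78) - 99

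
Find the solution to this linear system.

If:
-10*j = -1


Then:
j = 1/10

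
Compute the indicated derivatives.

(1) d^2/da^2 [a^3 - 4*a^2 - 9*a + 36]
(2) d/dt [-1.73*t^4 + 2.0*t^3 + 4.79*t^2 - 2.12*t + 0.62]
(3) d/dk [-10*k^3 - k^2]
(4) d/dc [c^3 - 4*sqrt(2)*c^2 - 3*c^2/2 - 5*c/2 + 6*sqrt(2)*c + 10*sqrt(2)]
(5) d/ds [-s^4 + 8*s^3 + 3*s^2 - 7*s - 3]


(1) = 6*a - 8
(2) = -6.92*t^3 + 6.0*t^2 + 9.58*t - 2.12
(3) = 2*k*(-15*k - 1)
(4) = 3*c^2 - 8*sqrt(2)*c - 3*c - 5/2 + 6*sqrt(2)
(5) = -4*s^3 + 24*s^2 + 6*s - 7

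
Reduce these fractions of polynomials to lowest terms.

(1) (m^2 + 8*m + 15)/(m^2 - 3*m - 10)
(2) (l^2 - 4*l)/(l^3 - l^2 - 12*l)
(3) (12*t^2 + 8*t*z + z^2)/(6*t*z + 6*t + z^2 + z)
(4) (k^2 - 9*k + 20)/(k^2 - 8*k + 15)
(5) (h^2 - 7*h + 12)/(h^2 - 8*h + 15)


(1) = (m^2 + 8*m + 15)/(m^2 - 3*m - 10)
(2) = 1/(l + 3)
(3) = (2*t + z)/(z + 1)
(4) = (k - 4)/(k - 3)
(5) = (h - 4)/(h - 5)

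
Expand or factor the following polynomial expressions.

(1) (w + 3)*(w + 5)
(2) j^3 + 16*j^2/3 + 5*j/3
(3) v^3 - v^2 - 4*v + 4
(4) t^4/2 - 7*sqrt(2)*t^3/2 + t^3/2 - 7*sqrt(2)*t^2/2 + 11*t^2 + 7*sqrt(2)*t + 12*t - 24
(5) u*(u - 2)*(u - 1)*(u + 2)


(1) = w^2 + 8*w + 15
(2) = j*(j + 1/3)*(j + 5)
(3) = (v - 2)*(v - 1)*(v + 2)
(4) = (t/2 + 1)*(t - 1)*(t - 4*sqrt(2))*(t - 3*sqrt(2))
(5) = u^4 - u^3 - 4*u^2 + 4*u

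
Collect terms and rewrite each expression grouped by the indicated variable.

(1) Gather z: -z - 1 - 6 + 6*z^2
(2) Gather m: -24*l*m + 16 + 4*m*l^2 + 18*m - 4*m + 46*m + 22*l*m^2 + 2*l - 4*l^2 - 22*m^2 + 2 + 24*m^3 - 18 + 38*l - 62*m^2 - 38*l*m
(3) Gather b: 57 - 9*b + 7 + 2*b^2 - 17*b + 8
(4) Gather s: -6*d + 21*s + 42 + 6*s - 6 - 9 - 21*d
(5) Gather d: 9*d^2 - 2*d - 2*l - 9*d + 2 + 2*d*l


(1) = 6*z^2 - z - 7
(2) = -4*l^2 + 40*l + 24*m^3 + m^2*(22*l - 84) + m*(4*l^2 - 62*l + 60)
(3) = 2*b^2 - 26*b + 72
(4) = -27*d + 27*s + 27
(5) = 9*d^2 + d*(2*l - 11) - 2*l + 2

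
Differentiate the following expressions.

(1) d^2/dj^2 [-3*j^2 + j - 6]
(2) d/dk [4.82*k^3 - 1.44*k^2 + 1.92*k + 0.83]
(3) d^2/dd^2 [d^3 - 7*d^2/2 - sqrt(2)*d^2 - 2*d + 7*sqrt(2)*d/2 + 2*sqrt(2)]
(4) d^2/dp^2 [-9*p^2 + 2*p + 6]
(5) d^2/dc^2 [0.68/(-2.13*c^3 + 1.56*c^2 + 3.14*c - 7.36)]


(1) = -6
(2) = 14.46*k^2 - 2.88*k + 1.92
(3) = 6*d - 7 - 2*sqrt(2)
(4) = -18
(5) = ((8.6904*c - 2.1216)*(2.13*c^3 - 1.56*c^2 - 3.14*c + 7.36) - 0.68*(-12.78*c^2 + 6.24*c + 6.28)*(-6.39*c^2 + 3.12*c + 3.14))/(2.13*c^3 - 1.56*c^2 - 3.14*c + 7.36)^3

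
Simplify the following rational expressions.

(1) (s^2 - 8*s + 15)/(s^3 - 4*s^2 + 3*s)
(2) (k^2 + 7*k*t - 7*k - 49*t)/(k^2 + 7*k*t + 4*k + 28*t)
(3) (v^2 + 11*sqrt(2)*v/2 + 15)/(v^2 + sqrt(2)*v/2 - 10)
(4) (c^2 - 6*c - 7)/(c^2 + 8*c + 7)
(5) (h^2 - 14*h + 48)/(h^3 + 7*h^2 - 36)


(1) = (s - 5)/(s^2 - s)
(2) = (k - 7)/(k + 4)
(3) = (4*v + 12*sqrt(2))/(4*v - 8*sqrt(2))
(4) = (c - 7)/(c + 7)
(5) = (h^2 - 14*h + 48)/(h^3 + 7*h^2 - 36)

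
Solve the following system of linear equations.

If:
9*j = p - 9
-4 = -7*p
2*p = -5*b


Then:
b = -8/35
j = -59/63
p = 4/7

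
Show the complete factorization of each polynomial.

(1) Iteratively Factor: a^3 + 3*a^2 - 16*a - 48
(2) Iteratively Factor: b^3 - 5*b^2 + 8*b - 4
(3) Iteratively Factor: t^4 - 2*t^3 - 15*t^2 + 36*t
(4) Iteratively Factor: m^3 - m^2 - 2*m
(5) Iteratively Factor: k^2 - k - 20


(1) = (a - 4)*(a^2 + 7*a + 12) = (a - 4)*(a + 4)*(a + 3)
(2) = (b - 2)*(b^2 - 3*b + 2) = (b - 2)^2*(b - 1)
(3) = (t - 3)*(t^3 + t^2 - 12*t) = (t - 3)^2*(t^2 + 4*t) = t*(t - 3)^2*(t + 4)
(4) = (m - 2)*(m^2 + m) = (m - 2)*(m + 1)*(m)
(5) = (k + 4)*(k - 5)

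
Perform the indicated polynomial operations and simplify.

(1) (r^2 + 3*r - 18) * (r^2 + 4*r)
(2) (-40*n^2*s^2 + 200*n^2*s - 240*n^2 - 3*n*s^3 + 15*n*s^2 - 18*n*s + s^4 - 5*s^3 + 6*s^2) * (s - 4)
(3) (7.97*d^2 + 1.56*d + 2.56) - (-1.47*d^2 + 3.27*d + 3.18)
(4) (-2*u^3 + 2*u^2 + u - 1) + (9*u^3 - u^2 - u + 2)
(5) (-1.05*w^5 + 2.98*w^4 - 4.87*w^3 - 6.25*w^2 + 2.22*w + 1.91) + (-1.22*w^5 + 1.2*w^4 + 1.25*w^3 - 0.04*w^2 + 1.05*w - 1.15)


(1) = r^4 + 7*r^3 - 6*r^2 - 72*r
(2) = -40*n^2*s^3 + 360*n^2*s^2 - 1040*n^2*s + 960*n^2 - 3*n*s^4 + 27*n*s^3 - 78*n*s^2 + 72*n*s + s^5 - 9*s^4 + 26*s^3 - 24*s^2
(3) = 9.44*d^2 - 1.71*d - 0.62
(4) = 7*u^3 + u^2 + 1
(5) = -2.27*w^5 + 4.18*w^4 - 3.62*w^3 - 6.29*w^2 + 3.27*w + 0.76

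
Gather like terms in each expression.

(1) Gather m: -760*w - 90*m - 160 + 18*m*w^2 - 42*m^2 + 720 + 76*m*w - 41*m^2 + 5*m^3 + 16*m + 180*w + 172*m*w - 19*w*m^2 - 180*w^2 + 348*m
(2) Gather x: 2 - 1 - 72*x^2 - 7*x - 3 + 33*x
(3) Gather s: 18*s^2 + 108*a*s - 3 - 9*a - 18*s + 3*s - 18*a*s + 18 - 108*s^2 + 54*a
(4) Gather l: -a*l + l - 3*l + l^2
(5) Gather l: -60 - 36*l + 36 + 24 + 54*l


(1) = 5*m^3 + m^2*(-19*w - 83) + m*(18*w^2 + 248*w + 274) - 180*w^2 - 580*w + 560
(2) = -72*x^2 + 26*x - 2
(3) = 45*a - 90*s^2 + s*(90*a - 15) + 15
(4) = l^2 + l*(-a - 2)
(5) = 18*l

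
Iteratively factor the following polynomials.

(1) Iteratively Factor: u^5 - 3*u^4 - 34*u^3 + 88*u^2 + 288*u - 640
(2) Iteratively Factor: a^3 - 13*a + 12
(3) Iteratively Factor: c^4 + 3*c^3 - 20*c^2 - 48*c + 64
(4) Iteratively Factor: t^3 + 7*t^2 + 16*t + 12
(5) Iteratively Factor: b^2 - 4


(1) = (u + 4)*(u^4 - 7*u^3 - 6*u^2 + 112*u - 160) = (u + 4)^2*(u^3 - 11*u^2 + 38*u - 40) = (u - 4)*(u + 4)^2*(u^2 - 7*u + 10) = (u - 5)*(u - 4)*(u + 4)^2*(u - 2)
(2) = (a - 1)*(a^2 + a - 12) = (a - 3)*(a - 1)*(a + 4)
(3) = (c - 1)*(c^3 + 4*c^2 - 16*c - 64) = (c - 1)*(c + 4)*(c^2 - 16) = (c - 1)*(c + 4)^2*(c - 4)
(4) = (t + 3)*(t^2 + 4*t + 4) = (t + 2)*(t + 3)*(t + 2)
(5) = (b - 2)*(b + 2)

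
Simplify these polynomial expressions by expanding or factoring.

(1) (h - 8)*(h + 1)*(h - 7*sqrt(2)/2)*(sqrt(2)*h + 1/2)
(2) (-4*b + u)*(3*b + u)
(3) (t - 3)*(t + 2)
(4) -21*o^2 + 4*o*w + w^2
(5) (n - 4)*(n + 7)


(1) = sqrt(2)*h^4 - 7*sqrt(2)*h^3 - 13*h^3/2 - 39*sqrt(2)*h^2/4 + 91*h^2/2 + 49*sqrt(2)*h/4 + 52*h + 14*sqrt(2)
(2) = -12*b^2 - b*u + u^2
(3) = t^2 - t - 6
(4) = (-3*o + w)*(7*o + w)
(5) = n^2 + 3*n - 28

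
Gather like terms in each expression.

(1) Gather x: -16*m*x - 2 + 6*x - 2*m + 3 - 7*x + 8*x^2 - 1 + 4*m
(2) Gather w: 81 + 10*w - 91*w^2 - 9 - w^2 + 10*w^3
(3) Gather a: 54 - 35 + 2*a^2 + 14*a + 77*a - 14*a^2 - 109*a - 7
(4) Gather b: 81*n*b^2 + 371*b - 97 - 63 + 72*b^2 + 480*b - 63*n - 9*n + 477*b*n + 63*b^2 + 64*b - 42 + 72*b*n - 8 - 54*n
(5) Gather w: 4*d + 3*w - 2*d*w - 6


(1) = 2*m + 8*x^2 + x*(-16*m - 1)
(2) = 10*w^3 - 92*w^2 + 10*w + 72
(3) = -12*a^2 - 18*a + 12
(4) = b^2*(81*n + 135) + b*(549*n + 915) - 126*n - 210
(5) = 4*d + w*(3 - 2*d) - 6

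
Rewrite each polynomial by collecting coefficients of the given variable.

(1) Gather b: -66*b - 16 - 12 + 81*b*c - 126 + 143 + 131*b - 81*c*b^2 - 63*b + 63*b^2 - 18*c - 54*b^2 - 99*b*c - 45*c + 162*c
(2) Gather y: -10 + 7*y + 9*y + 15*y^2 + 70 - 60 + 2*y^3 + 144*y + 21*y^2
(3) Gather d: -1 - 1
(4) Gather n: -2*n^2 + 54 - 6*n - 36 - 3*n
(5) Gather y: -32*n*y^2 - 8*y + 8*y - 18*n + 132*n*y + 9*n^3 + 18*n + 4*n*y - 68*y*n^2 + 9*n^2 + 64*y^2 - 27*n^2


(1) = b^2*(9 - 81*c) + b*(2 - 18*c) + 99*c - 11
(2) = 2*y^3 + 36*y^2 + 160*y
(3) = -2
(4) = -2*n^2 - 9*n + 18
(5) = 9*n^3 - 18*n^2 + y^2*(64 - 32*n) + y*(-68*n^2 + 136*n)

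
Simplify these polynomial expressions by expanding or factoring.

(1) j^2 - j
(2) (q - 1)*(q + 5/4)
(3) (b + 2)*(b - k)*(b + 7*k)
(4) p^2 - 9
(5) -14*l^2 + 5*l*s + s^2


(1) = j*(j - 1)
(2) = q^2 + q/4 - 5/4
(3) = b^3 + 6*b^2*k + 2*b^2 - 7*b*k^2 + 12*b*k - 14*k^2
(4) = (p - 3)*(p + 3)
(5) = (-2*l + s)*(7*l + s)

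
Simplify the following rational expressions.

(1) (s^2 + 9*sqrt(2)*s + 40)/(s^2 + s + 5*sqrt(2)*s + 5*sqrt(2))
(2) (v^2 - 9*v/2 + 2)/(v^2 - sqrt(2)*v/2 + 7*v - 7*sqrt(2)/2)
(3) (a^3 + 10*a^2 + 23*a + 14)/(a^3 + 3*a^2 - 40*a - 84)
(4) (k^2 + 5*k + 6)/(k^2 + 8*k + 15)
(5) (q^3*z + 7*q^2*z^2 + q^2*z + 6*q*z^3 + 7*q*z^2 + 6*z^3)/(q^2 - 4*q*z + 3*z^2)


(1) = (s + 4*sqrt(2))/(s + 1)
(2) = (4*v^2 - 18*v + 8)/(4*v^2 + v*(28 - 2*sqrt(2)) - 14*sqrt(2))
(3) = (a + 1)/(a - 6)
(4) = (k + 2)/(k + 5)
(5) = (q^3*z + 7*q^2*z^2 + q^2*z + 6*q*z^3 + 7*q*z^2 + 6*z^3)/(q^2 - 4*q*z + 3*z^2)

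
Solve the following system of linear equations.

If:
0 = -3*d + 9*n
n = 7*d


Then:
d = 0
n = 0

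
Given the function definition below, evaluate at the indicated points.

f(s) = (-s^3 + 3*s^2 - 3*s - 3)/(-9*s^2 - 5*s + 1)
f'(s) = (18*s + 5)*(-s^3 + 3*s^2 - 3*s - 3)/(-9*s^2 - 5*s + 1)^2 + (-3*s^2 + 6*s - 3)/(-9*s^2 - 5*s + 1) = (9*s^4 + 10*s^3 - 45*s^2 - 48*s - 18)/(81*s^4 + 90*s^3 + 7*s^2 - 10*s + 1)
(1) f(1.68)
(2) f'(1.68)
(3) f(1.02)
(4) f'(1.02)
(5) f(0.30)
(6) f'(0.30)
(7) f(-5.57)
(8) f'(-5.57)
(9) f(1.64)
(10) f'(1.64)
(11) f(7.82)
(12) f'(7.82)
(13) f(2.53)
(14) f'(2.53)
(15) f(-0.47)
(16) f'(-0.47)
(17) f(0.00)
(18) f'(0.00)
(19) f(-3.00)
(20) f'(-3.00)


(1) = 0.13
(2) = -0.10
(3) = 0.30
(4) = -0.52
(5) = 2.79
(6) = -21.04
(7) = -1.12
(8) = 0.09
(9) = 0.14
(10) = -0.11
(11) = 0.55
(12) = 0.10
(13) = 0.11
(14) = 0.02
(15) = -0.60
(16) = -3.22
(17) = -3.00
(18) = -18.00
(19) = -0.92
(20) = 0.04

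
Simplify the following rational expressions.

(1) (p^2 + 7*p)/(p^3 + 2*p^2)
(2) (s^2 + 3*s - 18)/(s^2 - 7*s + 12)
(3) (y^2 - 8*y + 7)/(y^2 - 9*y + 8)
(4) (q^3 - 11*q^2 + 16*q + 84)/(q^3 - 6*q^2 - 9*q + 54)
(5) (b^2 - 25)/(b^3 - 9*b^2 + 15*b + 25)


(1) = (p + 7)/(p^2 + 2*p)
(2) = (s + 6)/(s - 4)
(3) = (y - 7)/(y - 8)
(4) = (q^2 - 5*q - 14)/(q^2 - 9)
(5) = (b + 5)/(b^2 - 4*b - 5)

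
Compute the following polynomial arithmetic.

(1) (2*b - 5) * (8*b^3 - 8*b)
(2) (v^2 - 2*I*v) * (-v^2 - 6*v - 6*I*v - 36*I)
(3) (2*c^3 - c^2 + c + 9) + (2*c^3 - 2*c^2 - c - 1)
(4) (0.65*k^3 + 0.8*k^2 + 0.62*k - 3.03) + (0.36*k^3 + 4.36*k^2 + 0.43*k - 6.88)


(1) = 16*b^4 - 40*b^3 - 16*b^2 + 40*b
(2) = -v^4 - 6*v^3 - 4*I*v^3 - 12*v^2 - 24*I*v^2 - 72*v
(3) = 4*c^3 - 3*c^2 + 8
(4) = 1.01*k^3 + 5.16*k^2 + 1.05*k - 9.91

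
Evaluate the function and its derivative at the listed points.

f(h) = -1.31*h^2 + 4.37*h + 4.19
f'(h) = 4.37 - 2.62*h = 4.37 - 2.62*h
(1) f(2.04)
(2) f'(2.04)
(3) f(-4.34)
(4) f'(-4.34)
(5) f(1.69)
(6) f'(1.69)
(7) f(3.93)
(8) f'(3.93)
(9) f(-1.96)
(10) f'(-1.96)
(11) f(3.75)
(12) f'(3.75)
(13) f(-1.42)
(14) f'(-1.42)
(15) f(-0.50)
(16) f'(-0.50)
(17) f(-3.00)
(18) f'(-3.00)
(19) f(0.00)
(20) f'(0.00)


(1) = 7.65
(2) = -0.97
(3) = -39.45
(4) = 15.74
(5) = 7.83
(6) = -0.06
(7) = 1.13
(8) = -5.93
(9) = -9.41
(10) = 9.51
(11) = 2.16
(12) = -5.46
(13) = -4.66
(14) = 8.09
(15) = 1.68
(16) = 5.68
(17) = -20.71
(18) = 12.23
(19) = 4.19
(20) = 4.37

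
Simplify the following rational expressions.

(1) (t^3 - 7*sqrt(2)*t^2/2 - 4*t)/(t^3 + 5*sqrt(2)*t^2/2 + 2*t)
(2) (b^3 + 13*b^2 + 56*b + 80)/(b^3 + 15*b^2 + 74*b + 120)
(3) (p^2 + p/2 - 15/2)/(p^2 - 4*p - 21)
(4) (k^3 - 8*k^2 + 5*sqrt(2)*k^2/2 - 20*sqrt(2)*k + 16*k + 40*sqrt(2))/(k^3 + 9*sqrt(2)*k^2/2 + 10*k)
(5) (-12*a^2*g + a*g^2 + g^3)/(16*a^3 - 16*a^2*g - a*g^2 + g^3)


(1) = (4*t - 16*sqrt(2))/(4*t + 8*sqrt(2))
(2) = (b + 4)/(b + 6)
(3) = (2*p - 5)/(2*p - 14)
(4) = (4*k^2 - 32*k + 64)/(4*k^2 + 8*sqrt(2)*k)
(5) = (-3*a*g + g^2)/(4*a^2 - 5*a*g + g^2)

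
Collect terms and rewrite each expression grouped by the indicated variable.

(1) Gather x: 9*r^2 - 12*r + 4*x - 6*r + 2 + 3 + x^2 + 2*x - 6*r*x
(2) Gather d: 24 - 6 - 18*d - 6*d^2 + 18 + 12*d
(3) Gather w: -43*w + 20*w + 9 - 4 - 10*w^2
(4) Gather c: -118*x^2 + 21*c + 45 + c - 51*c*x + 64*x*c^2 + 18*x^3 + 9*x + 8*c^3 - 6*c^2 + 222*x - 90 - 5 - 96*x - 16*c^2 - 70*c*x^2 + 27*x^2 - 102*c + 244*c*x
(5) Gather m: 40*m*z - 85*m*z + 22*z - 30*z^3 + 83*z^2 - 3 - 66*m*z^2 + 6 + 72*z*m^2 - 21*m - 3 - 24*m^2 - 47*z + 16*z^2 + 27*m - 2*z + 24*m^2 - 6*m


(1) = 9*r^2 - 18*r + x^2 + x*(6 - 6*r) + 5
(2) = -6*d^2 - 6*d + 36
(3) = -10*w^2 - 23*w + 5
(4) = 8*c^3 + c^2*(64*x - 22) + c*(-70*x^2 + 193*x - 80) + 18*x^3 - 91*x^2 + 135*x - 50
(5) = 72*m^2*z + m*(-66*z^2 - 45*z) - 30*z^3 + 99*z^2 - 27*z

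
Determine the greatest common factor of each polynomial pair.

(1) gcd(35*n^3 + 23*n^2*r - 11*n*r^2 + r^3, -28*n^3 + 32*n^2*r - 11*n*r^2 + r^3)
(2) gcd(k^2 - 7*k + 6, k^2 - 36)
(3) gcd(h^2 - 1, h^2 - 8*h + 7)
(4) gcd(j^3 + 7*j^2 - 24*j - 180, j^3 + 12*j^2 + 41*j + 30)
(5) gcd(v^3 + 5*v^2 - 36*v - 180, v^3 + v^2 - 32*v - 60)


(1) = gcd((-7*n + r)*(-5*n + r)*(n + r), (-7*n + r)*(-2*n + r)^2) = -7*n + r
(2) = k - 6
(3) = h - 1
(4) = gcd((j - 5)*(j + 6)^2, (j + 1)*(j + 5)*(j + 6)) = j + 6
(5) = gcd((v - 6)*(v + 5)*(v + 6), (v - 6)*(v + 2)*(v + 5)) = v^2 - v - 30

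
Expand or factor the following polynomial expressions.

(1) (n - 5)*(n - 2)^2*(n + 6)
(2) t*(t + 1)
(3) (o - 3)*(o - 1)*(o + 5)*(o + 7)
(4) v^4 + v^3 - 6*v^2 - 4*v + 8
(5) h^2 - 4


(1) = n^4 - 3*n^3 - 30*n^2 + 124*n - 120
(2) = t^2 + t
(3) = o^4 + 8*o^3 - 10*o^2 - 104*o + 105
(4) = (v - 2)*(v - 1)*(v + 2)^2
(5) = (h - 2)*(h + 2)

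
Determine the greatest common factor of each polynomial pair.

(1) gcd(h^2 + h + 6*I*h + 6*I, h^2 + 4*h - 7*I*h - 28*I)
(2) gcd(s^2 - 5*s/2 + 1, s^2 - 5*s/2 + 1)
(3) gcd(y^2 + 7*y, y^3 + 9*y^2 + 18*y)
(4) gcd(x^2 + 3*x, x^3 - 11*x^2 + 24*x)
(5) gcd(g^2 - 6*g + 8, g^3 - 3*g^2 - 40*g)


(1) = gcd((h + 1)*(h + 6*I), (h + 4)*(h - 7*I)) = 1
(2) = s^2 - 5*s/2 + 1
(3) = gcd(y*(y + 7), y*(y + 3)*(y + 6)) = y
(4) = x
(5) = 1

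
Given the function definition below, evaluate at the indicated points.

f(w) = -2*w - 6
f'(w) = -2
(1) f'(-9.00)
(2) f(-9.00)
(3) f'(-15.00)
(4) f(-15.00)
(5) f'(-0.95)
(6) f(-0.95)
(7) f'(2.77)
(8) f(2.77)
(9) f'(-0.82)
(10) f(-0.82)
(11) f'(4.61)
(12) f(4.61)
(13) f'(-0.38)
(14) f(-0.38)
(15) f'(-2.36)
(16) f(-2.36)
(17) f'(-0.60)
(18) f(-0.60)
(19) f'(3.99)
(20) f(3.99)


(1) = -2.00
(2) = 12.00
(3) = -2.00
(4) = 24.00
(5) = -2.00
(6) = -4.10
(7) = -2.00
(8) = -11.54
(9) = -2.00
(10) = -4.36
(11) = -2.00
(12) = -15.22
(13) = -2.00
(14) = -5.24
(15) = -2.00
(16) = -1.28
(17) = -2.00
(18) = -4.80
(19) = -2.00
(20) = -13.98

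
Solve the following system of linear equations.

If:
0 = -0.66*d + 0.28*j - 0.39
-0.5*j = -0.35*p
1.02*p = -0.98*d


Then:
d = -0.46
j = 0.31
p = 0.44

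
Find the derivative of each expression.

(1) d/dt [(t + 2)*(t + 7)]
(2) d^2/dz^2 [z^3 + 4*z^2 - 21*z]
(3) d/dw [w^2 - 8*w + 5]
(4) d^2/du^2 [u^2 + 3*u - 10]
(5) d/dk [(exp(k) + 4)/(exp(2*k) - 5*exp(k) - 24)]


(1) = 2*t + 9
(2) = 6*z + 8
(3) = 2*w - 8
(4) = 2
(5) = (-(exp(k) + 4)*(2*exp(k) - 5) + exp(2*k) - 5*exp(k) - 24)*exp(k)/(-exp(2*k) + 5*exp(k) + 24)^2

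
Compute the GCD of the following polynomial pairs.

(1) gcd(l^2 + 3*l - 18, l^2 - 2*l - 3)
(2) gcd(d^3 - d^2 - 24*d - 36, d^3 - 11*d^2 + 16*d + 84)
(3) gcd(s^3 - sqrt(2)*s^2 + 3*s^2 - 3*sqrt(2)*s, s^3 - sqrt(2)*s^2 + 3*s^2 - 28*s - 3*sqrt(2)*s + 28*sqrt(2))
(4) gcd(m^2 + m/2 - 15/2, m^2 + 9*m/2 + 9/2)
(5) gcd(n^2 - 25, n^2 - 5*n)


(1) = l - 3
(2) = gcd((d - 6)*(d + 2)*(d + 3), (d - 7)*(d - 6)*(d + 2)) = d^2 - 4*d - 12
(3) = gcd(s*(s + 3)*(s - sqrt(2)), (s - 4)*(s + 7)*(s - sqrt(2))) = s - sqrt(2)
(4) = gcd((m - 5/2)*(m + 3), (m + 3/2)*(m + 3)) = m + 3
(5) = gcd((n - 5)*(n + 5), n*(n - 5)) = n - 5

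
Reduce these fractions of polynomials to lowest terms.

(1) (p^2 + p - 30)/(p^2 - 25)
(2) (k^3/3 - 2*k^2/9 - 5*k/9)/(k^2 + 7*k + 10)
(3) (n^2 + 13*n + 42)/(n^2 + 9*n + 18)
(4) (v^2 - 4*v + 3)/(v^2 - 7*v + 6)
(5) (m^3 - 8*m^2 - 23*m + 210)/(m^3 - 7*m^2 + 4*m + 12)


(1) = (p + 6)/(p + 5)
(2) = (3*k^3 - 2*k^2 - 5*k)/(9*k^2 + 63*k + 90)
(3) = (n + 7)/(n + 3)
(4) = (v - 3)/(v - 6)
(5) = (m^2 - 2*m - 35)/(m^2 - m - 2)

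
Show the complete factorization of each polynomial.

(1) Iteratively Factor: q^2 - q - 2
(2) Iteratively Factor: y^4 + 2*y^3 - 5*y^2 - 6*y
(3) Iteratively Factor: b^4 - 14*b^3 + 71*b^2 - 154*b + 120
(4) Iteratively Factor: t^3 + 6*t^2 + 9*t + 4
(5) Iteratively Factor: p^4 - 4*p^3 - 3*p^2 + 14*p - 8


(1) = (q + 1)*(q - 2)
(2) = (y + 1)*(y^3 + y^2 - 6*y) = y*(y + 1)*(y^2 + y - 6) = y*(y - 2)*(y + 1)*(y + 3)
(3) = (b - 2)*(b^3 - 12*b^2 + 47*b - 60) = (b - 4)*(b - 2)*(b^2 - 8*b + 15) = (b - 4)*(b - 3)*(b - 2)*(b - 5)
(4) = (t + 4)*(t^2 + 2*t + 1) = (t + 1)*(t + 4)*(t + 1)
(5) = (p - 1)*(p^3 - 3*p^2 - 6*p + 8) = (p - 1)*(p + 2)*(p^2 - 5*p + 4) = (p - 4)*(p - 1)*(p + 2)*(p - 1)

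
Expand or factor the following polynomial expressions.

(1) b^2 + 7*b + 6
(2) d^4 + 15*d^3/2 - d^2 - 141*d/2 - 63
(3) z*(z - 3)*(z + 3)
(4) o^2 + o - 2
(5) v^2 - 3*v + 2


(1) = (b + 1)*(b + 6)
(2) = (d - 3)*(d + 1)*(d + 7/2)*(d + 6)
(3) = z^3 - 9*z
(4) = (o - 1)*(o + 2)
(5) = (v - 2)*(v - 1)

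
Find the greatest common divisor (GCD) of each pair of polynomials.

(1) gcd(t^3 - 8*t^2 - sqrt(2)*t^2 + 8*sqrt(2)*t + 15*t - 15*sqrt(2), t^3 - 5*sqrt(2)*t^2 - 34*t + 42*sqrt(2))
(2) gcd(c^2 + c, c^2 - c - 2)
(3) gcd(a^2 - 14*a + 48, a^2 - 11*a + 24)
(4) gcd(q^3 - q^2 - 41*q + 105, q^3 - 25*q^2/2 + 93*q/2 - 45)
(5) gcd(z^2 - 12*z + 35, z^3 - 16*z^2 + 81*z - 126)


(1) = t - sqrt(2)
(2) = gcd(c*(c + 1), (c - 2)*(c + 1)) = c + 1
(3) = gcd((a - 8)*(a - 6), (a - 8)*(a - 3)) = a - 8
(4) = gcd((q - 5)*(q - 3)*(q + 7), (q - 6)*(q - 5)*(q - 3/2)) = q - 5
(5) = gcd((z - 7)*(z - 5), (z - 7)*(z - 6)*(z - 3)) = z - 7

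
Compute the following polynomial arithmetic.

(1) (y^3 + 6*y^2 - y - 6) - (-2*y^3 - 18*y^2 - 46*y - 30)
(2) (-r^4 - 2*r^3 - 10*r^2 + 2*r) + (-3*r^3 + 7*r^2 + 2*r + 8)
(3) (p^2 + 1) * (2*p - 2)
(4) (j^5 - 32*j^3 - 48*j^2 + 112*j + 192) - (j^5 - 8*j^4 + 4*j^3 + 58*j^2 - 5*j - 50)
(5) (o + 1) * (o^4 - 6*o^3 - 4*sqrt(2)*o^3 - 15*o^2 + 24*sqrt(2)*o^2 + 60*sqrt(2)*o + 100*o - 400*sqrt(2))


(1) = 3*y^3 + 24*y^2 + 45*y + 24
(2) = -r^4 - 5*r^3 - 3*r^2 + 4*r + 8
(3) = 2*p^3 - 2*p^2 + 2*p - 2
(4) = 8*j^4 - 36*j^3 - 106*j^2 + 117*j + 242
(5) = o^5 - 4*sqrt(2)*o^4 - 5*o^4 - 21*o^3 + 20*sqrt(2)*o^3 + 85*o^2 + 84*sqrt(2)*o^2 - 340*sqrt(2)*o + 100*o - 400*sqrt(2)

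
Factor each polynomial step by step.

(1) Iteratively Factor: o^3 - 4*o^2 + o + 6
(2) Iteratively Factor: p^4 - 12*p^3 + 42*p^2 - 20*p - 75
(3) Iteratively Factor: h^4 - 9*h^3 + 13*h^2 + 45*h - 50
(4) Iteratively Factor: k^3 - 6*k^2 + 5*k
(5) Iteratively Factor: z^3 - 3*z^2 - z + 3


(1) = (o - 3)*(o^2 - o - 2) = (o - 3)*(o + 1)*(o - 2)
(2) = (p - 5)*(p^3 - 7*p^2 + 7*p + 15) = (p - 5)*(p - 3)*(p^2 - 4*p - 5) = (p - 5)^2*(p - 3)*(p + 1)
(3) = (h + 2)*(h^3 - 11*h^2 + 35*h - 25) = (h - 1)*(h + 2)*(h^2 - 10*h + 25) = (h - 5)*(h - 1)*(h + 2)*(h - 5)
(4) = (k - 1)*(k^2 - 5*k) = (k - 5)*(k - 1)*(k)
(5) = (z - 1)*(z^2 - 2*z - 3) = (z - 1)*(z + 1)*(z - 3)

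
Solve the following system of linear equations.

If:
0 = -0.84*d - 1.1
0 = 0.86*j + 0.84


Then:
d = -1.31
j = -0.98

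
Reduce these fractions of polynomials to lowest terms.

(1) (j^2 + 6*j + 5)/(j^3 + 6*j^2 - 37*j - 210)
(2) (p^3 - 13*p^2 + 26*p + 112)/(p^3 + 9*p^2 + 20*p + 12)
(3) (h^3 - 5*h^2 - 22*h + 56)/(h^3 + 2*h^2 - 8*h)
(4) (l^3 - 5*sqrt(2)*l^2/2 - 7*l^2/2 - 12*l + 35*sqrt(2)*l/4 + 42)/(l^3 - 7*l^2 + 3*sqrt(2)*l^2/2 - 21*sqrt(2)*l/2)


(1) = (j + 1)/(j^2 + j - 42)
(2) = (p^2 - 15*p + 56)/(p^2 + 7*p + 6)
(3) = (h - 7)/h
(4) = (8*l^2 + l*(-32*sqrt(2) - 28) + 112*sqrt(2))/(8*l^2 - 56*l)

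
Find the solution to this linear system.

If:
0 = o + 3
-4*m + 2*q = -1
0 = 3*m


Then:
m = 0
o = -3
q = -1/2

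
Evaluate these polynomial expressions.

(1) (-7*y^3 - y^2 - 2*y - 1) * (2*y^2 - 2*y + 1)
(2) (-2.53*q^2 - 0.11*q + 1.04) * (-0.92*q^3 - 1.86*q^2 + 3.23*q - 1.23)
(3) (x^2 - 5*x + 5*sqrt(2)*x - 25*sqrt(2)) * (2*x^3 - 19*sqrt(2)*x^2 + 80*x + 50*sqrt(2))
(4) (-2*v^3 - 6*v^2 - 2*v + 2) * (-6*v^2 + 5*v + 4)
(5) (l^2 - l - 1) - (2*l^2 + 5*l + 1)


(1) = -14*y^5 + 12*y^4 - 9*y^3 + y^2 - 1
(2) = 2.3276*q^5 + 4.807*q^4 - 8.9241*q^3 + 0.8222*q^2 + 3.4945*q - 1.2792
(3) = 2*x^5 - 9*sqrt(2)*x^4 - 10*x^4 - 110*x^3 + 45*sqrt(2)*x^3 + 550*x^2 + 450*sqrt(2)*x^2 - 2250*sqrt(2)*x + 500*x - 2500
(4) = 12*v^5 + 26*v^4 - 26*v^3 - 46*v^2 + 2*v + 8
(5) = -l^2 - 6*l - 2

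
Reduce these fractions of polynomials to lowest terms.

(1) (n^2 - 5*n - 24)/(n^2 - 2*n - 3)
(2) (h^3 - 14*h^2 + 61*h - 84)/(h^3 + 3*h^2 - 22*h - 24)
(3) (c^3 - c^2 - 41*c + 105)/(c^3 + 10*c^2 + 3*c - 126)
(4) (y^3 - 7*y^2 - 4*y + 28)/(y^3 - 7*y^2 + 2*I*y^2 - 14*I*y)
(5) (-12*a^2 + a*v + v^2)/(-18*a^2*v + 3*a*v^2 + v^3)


(1) = (n^2 - 5*n - 24)/(n^2 - 2*n - 3)
(2) = (h^2 - 10*h + 21)/(h^2 + 7*h + 6)
(3) = (c - 5)/(c + 6)
(4) = (y^2 - 4)/(y^2 + 2*I*y)
(5) = (4*a + v)/(6*a*v + v^2)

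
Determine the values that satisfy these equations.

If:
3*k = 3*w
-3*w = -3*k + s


Then:
k = w
s = 0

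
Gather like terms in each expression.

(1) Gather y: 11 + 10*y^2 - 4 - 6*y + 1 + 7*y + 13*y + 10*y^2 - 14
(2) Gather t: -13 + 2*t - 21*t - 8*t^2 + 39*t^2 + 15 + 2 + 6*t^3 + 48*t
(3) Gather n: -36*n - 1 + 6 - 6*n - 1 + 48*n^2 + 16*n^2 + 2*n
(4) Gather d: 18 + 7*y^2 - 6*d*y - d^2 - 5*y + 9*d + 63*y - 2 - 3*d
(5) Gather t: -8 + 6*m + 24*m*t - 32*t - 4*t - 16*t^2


(1) = 20*y^2 + 14*y - 6
(2) = 6*t^3 + 31*t^2 + 29*t + 4
(3) = 64*n^2 - 40*n + 4
(4) = -d^2 + d*(6 - 6*y) + 7*y^2 + 58*y + 16
(5) = 6*m - 16*t^2 + t*(24*m - 36) - 8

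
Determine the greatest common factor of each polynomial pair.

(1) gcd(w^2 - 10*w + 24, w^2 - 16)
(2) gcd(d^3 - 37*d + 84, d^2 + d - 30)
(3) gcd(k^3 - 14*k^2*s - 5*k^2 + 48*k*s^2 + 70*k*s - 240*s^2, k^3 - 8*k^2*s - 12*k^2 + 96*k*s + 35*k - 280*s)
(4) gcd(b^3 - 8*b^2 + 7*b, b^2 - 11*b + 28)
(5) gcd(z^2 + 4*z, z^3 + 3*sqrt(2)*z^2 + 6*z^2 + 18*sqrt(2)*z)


(1) = gcd((w - 6)*(w - 4), (w - 4)*(w + 4)) = w - 4
(2) = 1
(3) = gcd((k - 5)*(k - 8*s)*(k - 6*s), (k - 7)*(k - 5)*(k - 8*s)) = -k^2 + 8*k*s + 5*k - 40*s
(4) = gcd(b*(b - 7)*(b - 1), (b - 7)*(b - 4)) = b - 7
(5) = z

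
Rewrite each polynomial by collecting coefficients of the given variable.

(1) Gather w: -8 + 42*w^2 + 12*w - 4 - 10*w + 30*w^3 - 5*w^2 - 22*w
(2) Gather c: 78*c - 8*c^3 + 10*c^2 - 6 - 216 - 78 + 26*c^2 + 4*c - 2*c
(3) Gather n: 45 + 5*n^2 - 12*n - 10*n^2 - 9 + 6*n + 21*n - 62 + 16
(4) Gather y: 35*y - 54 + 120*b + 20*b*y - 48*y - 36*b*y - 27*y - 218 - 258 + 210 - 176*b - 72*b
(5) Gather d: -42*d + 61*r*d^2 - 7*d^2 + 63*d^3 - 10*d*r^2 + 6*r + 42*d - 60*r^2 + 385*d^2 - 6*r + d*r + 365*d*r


(1) = 30*w^3 + 37*w^2 - 20*w - 12
(2) = -8*c^3 + 36*c^2 + 80*c - 300
(3) = -5*n^2 + 15*n - 10
(4) = -128*b + y*(-16*b - 40) - 320
(5) = 63*d^3 + d^2*(61*r + 378) + d*(-10*r^2 + 366*r) - 60*r^2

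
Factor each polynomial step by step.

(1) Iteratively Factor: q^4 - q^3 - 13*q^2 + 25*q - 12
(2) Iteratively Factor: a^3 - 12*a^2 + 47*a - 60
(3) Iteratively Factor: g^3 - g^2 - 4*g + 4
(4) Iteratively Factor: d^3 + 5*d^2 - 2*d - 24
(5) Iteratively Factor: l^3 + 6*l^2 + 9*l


(1) = (q + 4)*(q^3 - 5*q^2 + 7*q - 3) = (q - 3)*(q + 4)*(q^2 - 2*q + 1) = (q - 3)*(q - 1)*(q + 4)*(q - 1)
(2) = (a - 5)*(a^2 - 7*a + 12) = (a - 5)*(a - 4)*(a - 3)
(3) = (g - 2)*(g^2 + g - 2) = (g - 2)*(g - 1)*(g + 2)
(4) = (d + 4)*(d^2 + d - 6) = (d + 3)*(d + 4)*(d - 2)
(5) = (l)*(l^2 + 6*l + 9) = l*(l + 3)*(l + 3)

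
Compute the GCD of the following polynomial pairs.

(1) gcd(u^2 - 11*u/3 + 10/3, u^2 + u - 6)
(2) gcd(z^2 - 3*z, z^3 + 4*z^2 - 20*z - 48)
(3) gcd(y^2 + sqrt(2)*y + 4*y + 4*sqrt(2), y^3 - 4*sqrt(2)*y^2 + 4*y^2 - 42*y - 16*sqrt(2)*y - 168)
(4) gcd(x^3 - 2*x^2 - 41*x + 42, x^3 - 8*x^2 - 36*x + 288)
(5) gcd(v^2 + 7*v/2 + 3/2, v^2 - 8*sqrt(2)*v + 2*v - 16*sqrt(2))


(1) = u - 2
(2) = 1
(3) = gcd((y + 4)*(y + sqrt(2)), (y + 4)*(y - 7*sqrt(2))*(y + 3*sqrt(2))) = y + 4
(4) = gcd((x - 7)*(x - 1)*(x + 6), (x - 8)*(x - 6)*(x + 6)) = x + 6
(5) = gcd((v + 1/2)*(v + 3), (v + 2)*(v - 8*sqrt(2))) = 1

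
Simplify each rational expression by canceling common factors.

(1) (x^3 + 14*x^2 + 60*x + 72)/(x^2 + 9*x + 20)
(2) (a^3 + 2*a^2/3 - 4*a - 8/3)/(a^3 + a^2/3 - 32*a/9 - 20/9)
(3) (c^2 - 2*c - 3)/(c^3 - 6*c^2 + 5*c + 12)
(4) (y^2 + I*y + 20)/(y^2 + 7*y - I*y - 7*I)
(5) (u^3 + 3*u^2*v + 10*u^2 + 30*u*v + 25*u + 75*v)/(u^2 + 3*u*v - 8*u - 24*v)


(1) = (x^3 + 14*x^2 + 60*x + 72)/(x^2 + 9*x + 20)
(2) = (3*a + 6)/(3*a + 5)
(3) = 1/(c - 4)
(4) = (y^2 + I*y + 20)/(y^2 + y*(7 - I) - 7*I)
(5) = (u^2 + 10*u + 25)/(u - 8)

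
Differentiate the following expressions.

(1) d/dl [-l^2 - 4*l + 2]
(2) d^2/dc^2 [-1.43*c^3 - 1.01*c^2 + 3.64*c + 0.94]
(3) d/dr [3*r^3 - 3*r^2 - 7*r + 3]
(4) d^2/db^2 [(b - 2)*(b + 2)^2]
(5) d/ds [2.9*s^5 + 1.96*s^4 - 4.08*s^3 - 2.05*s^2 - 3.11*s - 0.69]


(1) = -2*l - 4
(2) = -8.58*c - 2.02
(3) = 9*r^2 - 6*r - 7
(4) = 6*b + 4
(5) = 14.5*s^4 + 7.84*s^3 - 12.24*s^2 - 4.1*s - 3.11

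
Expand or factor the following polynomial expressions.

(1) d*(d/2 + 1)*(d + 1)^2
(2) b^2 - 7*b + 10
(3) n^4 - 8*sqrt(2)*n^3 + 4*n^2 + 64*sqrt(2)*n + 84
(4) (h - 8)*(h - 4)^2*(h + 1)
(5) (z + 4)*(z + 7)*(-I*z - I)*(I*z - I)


(1) = d^4/2 + 2*d^3 + 5*d^2/2 + d
(2) = (b - 5)*(b - 2)
(3) = (n - 7*sqrt(2))*(n - 3*sqrt(2))*(n + sqrt(2))^2
(4) = h^4 - 15*h^3 + 64*h^2 - 48*h - 128
(5) = z^4 + 11*z^3 + 27*z^2 - 11*z - 28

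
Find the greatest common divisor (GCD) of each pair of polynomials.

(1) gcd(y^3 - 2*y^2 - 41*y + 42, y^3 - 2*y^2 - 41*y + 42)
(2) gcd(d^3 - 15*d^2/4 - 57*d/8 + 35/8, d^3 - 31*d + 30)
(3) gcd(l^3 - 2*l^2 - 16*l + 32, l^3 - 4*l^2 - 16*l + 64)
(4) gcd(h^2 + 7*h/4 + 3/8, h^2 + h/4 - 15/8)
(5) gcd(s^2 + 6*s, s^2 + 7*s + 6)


(1) = gcd((y - 7)*(y - 1)*(y + 6), (y - 7)*(y - 1)*(y + 6)) = y^3 - 2*y^2 - 41*y + 42
(2) = d - 5
(3) = gcd((l - 4)*(l - 2)*(l + 4), (l - 4)^2*(l + 4)) = l^2 - 16
(4) = h + 3/2
(5) = s + 6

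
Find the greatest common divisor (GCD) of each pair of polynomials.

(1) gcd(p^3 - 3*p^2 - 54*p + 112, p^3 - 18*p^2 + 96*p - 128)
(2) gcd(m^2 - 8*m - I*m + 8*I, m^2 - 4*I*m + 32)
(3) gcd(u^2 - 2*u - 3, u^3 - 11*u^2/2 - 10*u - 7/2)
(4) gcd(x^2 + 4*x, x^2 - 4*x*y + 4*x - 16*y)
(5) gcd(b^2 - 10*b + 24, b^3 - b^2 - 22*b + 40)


(1) = p^2 - 10*p + 16
(2) = gcd((m - 8)*(m - I), (m - 8*I)*(m + 4*I)) = 1
(3) = gcd((u - 3)*(u + 1), (u - 7)*(u + 1/2)*(u + 1)) = u + 1
(4) = gcd(x*(x + 4), (x + 4)*(x - 4*y)) = x + 4
(5) = gcd((b - 6)*(b - 4), (b - 4)*(b - 2)*(b + 5)) = b - 4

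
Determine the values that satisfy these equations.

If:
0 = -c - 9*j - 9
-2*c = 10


Then:
c = -5
j = -4/9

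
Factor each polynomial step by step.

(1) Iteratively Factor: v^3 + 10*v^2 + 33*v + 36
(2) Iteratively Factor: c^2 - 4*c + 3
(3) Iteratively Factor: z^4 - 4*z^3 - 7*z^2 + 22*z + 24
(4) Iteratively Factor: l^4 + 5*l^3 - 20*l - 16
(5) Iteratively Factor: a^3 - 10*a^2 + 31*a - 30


(1) = (v + 3)*(v^2 + 7*v + 12) = (v + 3)*(v + 4)*(v + 3)
(2) = (c - 1)*(c - 3)
(3) = (z - 3)*(z^3 - z^2 - 10*z - 8) = (z - 4)*(z - 3)*(z^2 + 3*z + 2) = (z - 4)*(z - 3)*(z + 2)*(z + 1)
(4) = (l + 4)*(l^3 + l^2 - 4*l - 4) = (l - 2)*(l + 4)*(l^2 + 3*l + 2) = (l - 2)*(l + 1)*(l + 4)*(l + 2)
(5) = (a - 2)*(a^2 - 8*a + 15) = (a - 5)*(a - 2)*(a - 3)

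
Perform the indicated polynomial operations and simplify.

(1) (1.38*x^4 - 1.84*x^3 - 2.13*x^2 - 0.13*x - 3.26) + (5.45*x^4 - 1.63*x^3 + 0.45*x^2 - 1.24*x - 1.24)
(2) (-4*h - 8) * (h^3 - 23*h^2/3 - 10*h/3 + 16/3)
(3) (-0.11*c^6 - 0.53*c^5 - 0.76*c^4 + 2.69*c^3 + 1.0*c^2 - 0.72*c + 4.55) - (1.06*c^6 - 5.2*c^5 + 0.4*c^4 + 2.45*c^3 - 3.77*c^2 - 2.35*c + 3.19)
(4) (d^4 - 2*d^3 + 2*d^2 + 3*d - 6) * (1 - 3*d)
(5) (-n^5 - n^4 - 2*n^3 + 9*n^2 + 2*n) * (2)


(1) = 6.83*x^4 - 3.47*x^3 - 1.68*x^2 - 1.37*x - 4.5
(2) = -4*h^4 + 68*h^3/3 + 224*h^2/3 + 16*h/3 - 128/3
(3) = -1.17*c^6 + 4.67*c^5 - 1.16*c^4 + 0.24*c^3 + 4.77*c^2 + 1.63*c + 1.36
(4) = -3*d^5 + 7*d^4 - 8*d^3 - 7*d^2 + 21*d - 6
(5) = -2*n^5 - 2*n^4 - 4*n^3 + 18*n^2 + 4*n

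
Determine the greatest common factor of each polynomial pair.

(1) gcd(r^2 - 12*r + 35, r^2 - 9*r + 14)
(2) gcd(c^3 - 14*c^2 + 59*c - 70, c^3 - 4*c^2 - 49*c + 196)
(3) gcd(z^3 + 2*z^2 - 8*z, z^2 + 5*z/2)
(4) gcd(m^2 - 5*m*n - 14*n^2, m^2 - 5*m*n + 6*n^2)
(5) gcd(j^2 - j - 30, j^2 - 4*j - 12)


(1) = gcd((r - 7)*(r - 5), (r - 7)*(r - 2)) = r - 7
(2) = c - 7
(3) = gcd(z*(z - 2)*(z + 4), z*(z + 5/2)) = z
(4) = 1
(5) = j - 6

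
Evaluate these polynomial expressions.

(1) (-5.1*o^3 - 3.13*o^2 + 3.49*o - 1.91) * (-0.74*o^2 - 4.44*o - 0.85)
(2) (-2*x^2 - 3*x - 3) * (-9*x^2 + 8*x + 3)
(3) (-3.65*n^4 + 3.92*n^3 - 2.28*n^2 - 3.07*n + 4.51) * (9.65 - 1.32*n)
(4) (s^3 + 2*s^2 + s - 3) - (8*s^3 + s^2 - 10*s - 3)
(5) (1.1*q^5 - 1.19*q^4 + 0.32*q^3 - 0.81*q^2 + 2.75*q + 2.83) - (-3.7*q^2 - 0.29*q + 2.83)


(1) = 3.774*o^5 + 24.9602*o^4 + 15.6496*o^3 - 11.4217*o^2 + 5.5139*o + 1.6235
(2) = 18*x^4 + 11*x^3 - 3*x^2 - 33*x - 9
(3) = 4.818*n^5 - 40.3969*n^4 + 40.8376*n^3 - 17.9496*n^2 - 35.5787*n + 43.5215
(4) = -7*s^3 + s^2 + 11*s
(5) = 1.1*q^5 - 1.19*q^4 + 0.32*q^3 + 2.89*q^2 + 3.04*q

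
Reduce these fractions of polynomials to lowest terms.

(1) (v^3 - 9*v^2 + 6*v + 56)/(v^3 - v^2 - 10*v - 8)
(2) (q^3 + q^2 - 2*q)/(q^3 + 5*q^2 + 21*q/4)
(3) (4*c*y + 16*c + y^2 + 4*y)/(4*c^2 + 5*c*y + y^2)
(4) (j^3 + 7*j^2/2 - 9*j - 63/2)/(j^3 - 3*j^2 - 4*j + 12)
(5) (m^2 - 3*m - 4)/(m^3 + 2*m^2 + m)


(1) = (v - 7)/(v + 1)
(2) = (4*q^2 + 4*q - 8)/(4*q^2 + 20*q + 21)
(3) = (y + 4)/(c + y)
(4) = (2*j^2 + 13*j + 21)/(2*j^2 - 8)
(5) = (m - 4)/(m^2 + m)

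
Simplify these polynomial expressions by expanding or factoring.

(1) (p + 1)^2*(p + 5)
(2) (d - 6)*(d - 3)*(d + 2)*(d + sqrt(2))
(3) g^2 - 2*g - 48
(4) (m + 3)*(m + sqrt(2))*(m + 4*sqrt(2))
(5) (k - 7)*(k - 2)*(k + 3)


(1) = p^3 + 7*p^2 + 11*p + 5
(2) = d^4 - 7*d^3 + sqrt(2)*d^3 - 7*sqrt(2)*d^2 + 36*d + 36*sqrt(2)
(3) = (g - 8)*(g + 6)
(4) = m^3 + 3*m^2 + 5*sqrt(2)*m^2 + 8*m + 15*sqrt(2)*m + 24
(5) = k^3 - 6*k^2 - 13*k + 42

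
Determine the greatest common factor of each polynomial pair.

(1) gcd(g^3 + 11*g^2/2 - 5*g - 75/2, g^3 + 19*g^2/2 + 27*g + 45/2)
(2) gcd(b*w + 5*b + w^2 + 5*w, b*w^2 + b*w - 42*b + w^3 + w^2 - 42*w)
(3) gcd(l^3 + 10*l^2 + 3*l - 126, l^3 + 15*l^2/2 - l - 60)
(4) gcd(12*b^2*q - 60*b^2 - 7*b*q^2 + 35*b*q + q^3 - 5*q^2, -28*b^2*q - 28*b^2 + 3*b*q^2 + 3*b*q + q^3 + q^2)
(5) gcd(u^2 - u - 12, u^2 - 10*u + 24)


(1) = gcd((g - 5/2)*(g + 3)*(g + 5), (g + 3/2)*(g + 3)*(g + 5)) = g^2 + 8*g + 15
(2) = b + w
(3) = l + 6
(4) = -4*b + q
(5) = u - 4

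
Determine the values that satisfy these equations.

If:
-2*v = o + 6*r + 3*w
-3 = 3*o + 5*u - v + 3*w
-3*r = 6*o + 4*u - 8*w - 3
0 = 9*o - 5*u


Then:
o = 125*w/7 + 60/7
r = -1594*w/21 - 257/7
u = 225*w/7 + 108/7
v = 1521*w/7 + 741/7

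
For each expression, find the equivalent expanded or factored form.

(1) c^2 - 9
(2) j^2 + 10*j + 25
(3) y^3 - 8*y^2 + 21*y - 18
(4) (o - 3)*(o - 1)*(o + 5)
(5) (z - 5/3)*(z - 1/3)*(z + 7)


(1) = (c - 3)*(c + 3)
(2) = (j + 5)^2
(3) = (y - 3)^2*(y - 2)
(4) = o^3 + o^2 - 17*o + 15
(5) = z^3 + 5*z^2 - 121*z/9 + 35/9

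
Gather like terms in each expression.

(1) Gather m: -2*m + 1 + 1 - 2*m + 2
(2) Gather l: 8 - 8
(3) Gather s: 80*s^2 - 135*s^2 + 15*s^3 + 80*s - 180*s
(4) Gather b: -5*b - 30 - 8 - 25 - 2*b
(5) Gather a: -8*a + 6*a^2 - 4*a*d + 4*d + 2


(1) = 4 - 4*m
(2) = 0
(3) = 15*s^3 - 55*s^2 - 100*s
(4) = -7*b - 63
(5) = 6*a^2 + a*(-4*d - 8) + 4*d + 2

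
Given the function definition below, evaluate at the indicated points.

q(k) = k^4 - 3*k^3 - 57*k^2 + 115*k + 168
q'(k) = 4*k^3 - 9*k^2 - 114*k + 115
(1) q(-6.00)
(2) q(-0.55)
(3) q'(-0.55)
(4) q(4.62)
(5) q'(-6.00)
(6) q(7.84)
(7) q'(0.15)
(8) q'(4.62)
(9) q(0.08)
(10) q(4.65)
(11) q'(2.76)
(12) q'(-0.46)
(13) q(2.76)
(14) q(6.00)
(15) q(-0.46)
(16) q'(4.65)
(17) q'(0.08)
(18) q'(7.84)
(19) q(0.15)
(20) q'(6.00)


(1) = -630.00
(2) = 88.10
(3) = 174.31
(4) = -357.58
(5) = -389.00
(6) = -101.59
(7) = 97.71
(8) = -209.34
(9) = 176.83
(10) = -363.83
(11) = -184.10
(12) = 165.15
(13) = 46.15
(14) = -546.00
(15) = 103.38
(16) = -207.52
(17) = 105.82
(18) = 595.61
(19) = 183.96
(20) = -29.00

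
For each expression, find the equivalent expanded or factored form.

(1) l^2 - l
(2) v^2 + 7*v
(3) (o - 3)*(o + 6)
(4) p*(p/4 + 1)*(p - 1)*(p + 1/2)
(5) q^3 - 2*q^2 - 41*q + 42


(1) = l*(l - 1)
(2) = v*(v + 7)
(3) = o^2 + 3*o - 18
(4) = p^4/4 + 7*p^3/8 - 5*p^2/8 - p/2
(5) = (q - 7)*(q - 1)*(q + 6)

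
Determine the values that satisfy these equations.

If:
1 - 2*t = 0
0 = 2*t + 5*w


Then:
t = 1/2
w = -1/5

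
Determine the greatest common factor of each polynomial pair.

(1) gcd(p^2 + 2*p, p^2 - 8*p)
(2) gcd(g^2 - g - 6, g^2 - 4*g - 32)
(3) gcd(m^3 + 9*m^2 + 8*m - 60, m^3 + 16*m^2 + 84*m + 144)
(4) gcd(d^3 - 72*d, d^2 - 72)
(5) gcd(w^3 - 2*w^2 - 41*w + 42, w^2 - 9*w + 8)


(1) = p
(2) = 1
(3) = m + 6
(4) = gcd(d*(d - 6*sqrt(2))*(d + 6*sqrt(2)), (d - 6*sqrt(2))*(d + 6*sqrt(2))) = d^2 - 72
(5) = w - 1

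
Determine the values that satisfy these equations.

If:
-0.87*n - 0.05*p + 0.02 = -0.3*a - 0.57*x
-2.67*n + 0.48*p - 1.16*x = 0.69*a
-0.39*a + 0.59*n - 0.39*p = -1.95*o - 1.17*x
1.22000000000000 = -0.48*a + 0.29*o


Then:
a = 0.198853534363069*x - 4.16470345478184
n = 0.430728473984315*x - 0.810079891668683
o = 0.32913688446301*x - 2.6864057182596
p = 5.09844575885133*x - 10.4928306136559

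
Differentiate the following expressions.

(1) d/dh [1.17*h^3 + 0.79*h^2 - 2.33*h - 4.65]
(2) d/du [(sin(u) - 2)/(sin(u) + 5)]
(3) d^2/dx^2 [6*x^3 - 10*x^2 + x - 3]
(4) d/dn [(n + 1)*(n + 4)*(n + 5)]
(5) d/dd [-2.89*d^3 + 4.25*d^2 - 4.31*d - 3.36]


(1) = 3.51*h^2 + 1.58*h - 2.33
(2) = 7*cos(u)/(sin(u) + 5)^2
(3) = 36*x - 20
(4) = 3*n^2 + 20*n + 29
(5) = -8.67*d^2 + 8.5*d - 4.31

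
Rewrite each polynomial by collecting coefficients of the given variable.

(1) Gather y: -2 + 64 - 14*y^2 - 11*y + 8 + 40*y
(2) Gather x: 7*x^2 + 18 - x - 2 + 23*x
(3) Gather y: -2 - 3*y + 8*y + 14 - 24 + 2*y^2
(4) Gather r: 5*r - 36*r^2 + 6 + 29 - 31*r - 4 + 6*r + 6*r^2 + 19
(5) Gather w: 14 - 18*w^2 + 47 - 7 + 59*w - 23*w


(1) = -14*y^2 + 29*y + 70
(2) = 7*x^2 + 22*x + 16
(3) = 2*y^2 + 5*y - 12
(4) = -30*r^2 - 20*r + 50
(5) = -18*w^2 + 36*w + 54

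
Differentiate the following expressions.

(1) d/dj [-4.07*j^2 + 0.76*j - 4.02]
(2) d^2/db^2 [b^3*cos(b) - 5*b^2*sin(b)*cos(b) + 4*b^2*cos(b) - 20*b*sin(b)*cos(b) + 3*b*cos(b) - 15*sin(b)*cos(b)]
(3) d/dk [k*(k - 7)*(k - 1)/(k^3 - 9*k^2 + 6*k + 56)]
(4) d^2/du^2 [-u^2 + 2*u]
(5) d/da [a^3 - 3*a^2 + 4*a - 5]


(1) = 0.76 - 8.14*j
(2) = -b^3*cos(b) - 6*b^2*sin(b) + 10*b^2*sin(2*b) - 4*b^2*cos(b) - 16*b*sin(b) + 40*b*sin(2*b) + 3*b*cos(b) - 20*b*cos(2*b) - 6*sin(b) + 25*sin(2*b) + 8*cos(b) - 40*cos(2*b)
(3) = (-k^2 - 16*k + 8)/(k^4 - 4*k^3 - 12*k^2 + 32*k + 64)
(4) = -2
(5) = 3*a^2 - 6*a + 4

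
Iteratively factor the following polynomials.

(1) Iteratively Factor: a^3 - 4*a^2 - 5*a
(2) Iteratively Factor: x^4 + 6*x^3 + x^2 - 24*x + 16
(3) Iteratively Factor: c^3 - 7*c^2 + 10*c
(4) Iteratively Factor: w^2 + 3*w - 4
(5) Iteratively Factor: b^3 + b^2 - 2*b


(1) = (a - 5)*(a^2 + a) = (a - 5)*(a + 1)*(a)
(2) = (x - 1)*(x^3 + 7*x^2 + 8*x - 16) = (x - 1)*(x + 4)*(x^2 + 3*x - 4) = (x - 1)^2*(x + 4)*(x + 4)
(3) = (c)*(c^2 - 7*c + 10) = c*(c - 5)*(c - 2)
(4) = (w - 1)*(w + 4)
(5) = (b)*(b^2 + b - 2) = b*(b - 1)*(b + 2)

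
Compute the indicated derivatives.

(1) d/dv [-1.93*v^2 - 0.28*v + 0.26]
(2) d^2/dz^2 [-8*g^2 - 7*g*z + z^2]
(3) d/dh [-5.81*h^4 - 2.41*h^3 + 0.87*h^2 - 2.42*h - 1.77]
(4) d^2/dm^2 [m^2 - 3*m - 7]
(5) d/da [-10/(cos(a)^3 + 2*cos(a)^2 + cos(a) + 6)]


(1) = -3.86*v - 0.28
(2) = 2
(3) = -23.24*h^3 - 7.23*h^2 + 1.74*h - 2.42
(4) = 2
(5) = 10*(3*sin(a)^2 - 4*cos(a) - 4)*sin(a)/(cos(a)^3 + 2*cos(a)^2 + cos(a) + 6)^2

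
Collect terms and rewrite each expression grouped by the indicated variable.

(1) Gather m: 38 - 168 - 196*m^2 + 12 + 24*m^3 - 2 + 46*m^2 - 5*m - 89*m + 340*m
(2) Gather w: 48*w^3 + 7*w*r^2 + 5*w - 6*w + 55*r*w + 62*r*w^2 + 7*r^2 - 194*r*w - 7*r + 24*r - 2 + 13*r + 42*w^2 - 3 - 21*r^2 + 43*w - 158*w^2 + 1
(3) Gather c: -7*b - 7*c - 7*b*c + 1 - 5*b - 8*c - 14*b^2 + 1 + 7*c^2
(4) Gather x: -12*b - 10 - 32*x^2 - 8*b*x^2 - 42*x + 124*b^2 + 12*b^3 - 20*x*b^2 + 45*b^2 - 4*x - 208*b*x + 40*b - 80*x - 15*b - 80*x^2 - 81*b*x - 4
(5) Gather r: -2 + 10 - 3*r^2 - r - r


(1) = 24*m^3 - 150*m^2 + 246*m - 120
(2) = -14*r^2 + 30*r + 48*w^3 + w^2*(62*r - 116) + w*(7*r^2 - 139*r + 42) - 4
(3) = -14*b^2 - 12*b + 7*c^2 + c*(-7*b - 15) + 2
(4) = 12*b^3 + 169*b^2 + 13*b + x^2*(-8*b - 112) + x*(-20*b^2 - 289*b - 126) - 14
(5) = -3*r^2 - 2*r + 8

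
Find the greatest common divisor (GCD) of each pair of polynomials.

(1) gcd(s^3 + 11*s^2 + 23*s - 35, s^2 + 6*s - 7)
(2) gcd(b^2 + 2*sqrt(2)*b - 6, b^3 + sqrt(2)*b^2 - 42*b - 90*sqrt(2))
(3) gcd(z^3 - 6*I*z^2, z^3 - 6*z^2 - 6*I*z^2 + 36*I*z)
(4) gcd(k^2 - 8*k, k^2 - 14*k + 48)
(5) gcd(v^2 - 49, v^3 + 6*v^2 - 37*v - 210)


(1) = gcd((s - 1)*(s + 5)*(s + 7), (s - 1)*(s + 7)) = s^2 + 6*s - 7
(2) = gcd((b - sqrt(2))*(b + 3*sqrt(2)), (b - 5*sqrt(2))*(b + 3*sqrt(2))^2) = b + 3*sqrt(2)
(3) = gcd(z^2*(z - 6*I), z*(z - 6)*(z - 6*I)) = z^2 - 6*I*z
(4) = gcd(k*(k - 8), (k - 8)*(k - 6)) = k - 8
(5) = gcd((v - 7)*(v + 7), (v - 6)*(v + 5)*(v + 7)) = v + 7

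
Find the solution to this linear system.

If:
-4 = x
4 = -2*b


Then:
b = -2
x = -4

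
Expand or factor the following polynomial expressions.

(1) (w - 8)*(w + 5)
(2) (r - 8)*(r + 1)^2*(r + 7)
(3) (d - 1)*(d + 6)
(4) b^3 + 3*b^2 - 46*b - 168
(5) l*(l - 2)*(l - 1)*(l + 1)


(1) = w^2 - 3*w - 40
(2) = r^4 + r^3 - 57*r^2 - 113*r - 56
(3) = d^2 + 5*d - 6
(4) = (b - 7)*(b + 4)*(b + 6)
(5) = l^4 - 2*l^3 - l^2 + 2*l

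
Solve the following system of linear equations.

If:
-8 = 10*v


Then:
v = -4/5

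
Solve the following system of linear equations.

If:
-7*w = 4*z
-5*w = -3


Then:
w = 3/5
z = -21/20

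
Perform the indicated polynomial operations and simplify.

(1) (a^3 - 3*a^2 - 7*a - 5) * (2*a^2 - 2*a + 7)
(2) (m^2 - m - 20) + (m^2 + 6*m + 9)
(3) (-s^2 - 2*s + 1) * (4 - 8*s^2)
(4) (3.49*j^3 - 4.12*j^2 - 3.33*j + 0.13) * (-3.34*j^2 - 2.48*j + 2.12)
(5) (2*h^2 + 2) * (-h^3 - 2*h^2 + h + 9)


(1) = 2*a^5 - 8*a^4 - a^3 - 17*a^2 - 39*a - 35
(2) = 2*m^2 + 5*m - 11
(3) = 8*s^4 + 16*s^3 - 12*s^2 - 8*s + 4
(4) = -11.6566*j^5 + 5.1056*j^4 + 28.7386*j^3 - 0.9102*j^2 - 7.382*j + 0.2756
(5) = -2*h^5 - 4*h^4 + 14*h^2 + 2*h + 18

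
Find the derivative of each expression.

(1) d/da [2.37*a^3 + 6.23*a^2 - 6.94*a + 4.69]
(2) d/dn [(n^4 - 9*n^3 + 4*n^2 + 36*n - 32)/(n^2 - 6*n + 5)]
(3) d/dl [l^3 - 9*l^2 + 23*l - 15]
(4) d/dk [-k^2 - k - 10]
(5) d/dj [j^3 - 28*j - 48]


(1) = 7.11*a^2 + 12.46*a - 6.94
(2) = (2*n^3 - 23*n^2 + 80*n - 12)/(n^2 - 10*n + 25)
(3) = 3*l^2 - 18*l + 23
(4) = -2*k - 1
(5) = 3*j^2 - 28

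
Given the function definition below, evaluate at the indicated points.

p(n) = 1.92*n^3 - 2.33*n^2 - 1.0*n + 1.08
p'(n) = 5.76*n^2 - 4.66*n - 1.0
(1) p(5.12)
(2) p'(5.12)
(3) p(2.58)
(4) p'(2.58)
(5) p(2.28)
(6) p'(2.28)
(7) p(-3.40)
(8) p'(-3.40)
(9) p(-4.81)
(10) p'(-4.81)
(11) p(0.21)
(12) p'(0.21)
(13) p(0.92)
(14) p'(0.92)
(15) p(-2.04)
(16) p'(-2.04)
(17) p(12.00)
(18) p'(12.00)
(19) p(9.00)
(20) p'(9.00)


(1) = 192.58
(2) = 126.14
(3) = 15.96
(4) = 25.32
(5) = 9.44
(6) = 18.32
(7) = -97.92
(8) = 81.43
(9) = -261.68
(10) = 154.68
(11) = 0.79
(12) = -1.72
(13) = -0.32
(14) = -0.41
(15) = -22.88
(16) = 32.48
(17) = 2971.32
(18) = 772.52
(19) = 1203.03
(20) = 423.62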